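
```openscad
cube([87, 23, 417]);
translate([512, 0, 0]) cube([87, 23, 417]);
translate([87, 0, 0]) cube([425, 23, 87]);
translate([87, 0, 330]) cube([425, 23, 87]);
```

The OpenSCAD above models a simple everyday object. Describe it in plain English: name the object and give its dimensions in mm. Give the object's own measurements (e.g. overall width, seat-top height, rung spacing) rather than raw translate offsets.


A rectangular picture frame lying in the x–z plane (depth along y). The opening is 425 mm wide (x) by 243 mm tall (z), surrounded by a border 87 mm wide on all four sides. The frame is 23 mm deep and is made of two full-height vertical stiles with two horizontal rails fitted between them.


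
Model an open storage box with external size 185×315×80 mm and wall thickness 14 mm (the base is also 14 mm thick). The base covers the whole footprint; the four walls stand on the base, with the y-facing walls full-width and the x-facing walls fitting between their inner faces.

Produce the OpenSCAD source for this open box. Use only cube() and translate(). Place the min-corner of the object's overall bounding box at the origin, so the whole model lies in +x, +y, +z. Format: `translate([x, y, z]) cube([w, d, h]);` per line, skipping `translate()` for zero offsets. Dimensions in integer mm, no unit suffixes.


cube([185, 315, 14]);
translate([0, 0, 14]) cube([185, 14, 66]);
translate([0, 301, 14]) cube([185, 14, 66]);
translate([0, 14, 14]) cube([14, 287, 66]);
translate([171, 14, 14]) cube([14, 287, 66]);


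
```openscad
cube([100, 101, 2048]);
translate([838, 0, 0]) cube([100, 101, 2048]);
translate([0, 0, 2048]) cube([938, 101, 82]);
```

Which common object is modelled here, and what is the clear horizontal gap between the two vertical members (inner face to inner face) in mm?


A door frame. The clear opening width is 738 mm.

Two 2048 mm tall posts with a header on top — a door frame. The left jamb is 100 mm wide at x = 0; the right jamb starts at x = 838. The clear opening is 838 − 100 = 738 mm.


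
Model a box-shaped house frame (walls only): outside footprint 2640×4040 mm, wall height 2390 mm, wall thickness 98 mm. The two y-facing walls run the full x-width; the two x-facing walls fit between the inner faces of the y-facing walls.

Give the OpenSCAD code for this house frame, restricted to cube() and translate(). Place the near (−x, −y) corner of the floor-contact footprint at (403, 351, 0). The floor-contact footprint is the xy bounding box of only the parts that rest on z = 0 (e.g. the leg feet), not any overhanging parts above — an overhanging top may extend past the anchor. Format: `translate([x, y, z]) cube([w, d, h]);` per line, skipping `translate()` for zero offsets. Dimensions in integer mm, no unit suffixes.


translate([403, 351, 0]) cube([2640, 98, 2390]);
translate([403, 4293, 0]) cube([2640, 98, 2390]);
translate([403, 449, 0]) cube([98, 3844, 2390]);
translate([2945, 449, 0]) cube([98, 3844, 2390]);


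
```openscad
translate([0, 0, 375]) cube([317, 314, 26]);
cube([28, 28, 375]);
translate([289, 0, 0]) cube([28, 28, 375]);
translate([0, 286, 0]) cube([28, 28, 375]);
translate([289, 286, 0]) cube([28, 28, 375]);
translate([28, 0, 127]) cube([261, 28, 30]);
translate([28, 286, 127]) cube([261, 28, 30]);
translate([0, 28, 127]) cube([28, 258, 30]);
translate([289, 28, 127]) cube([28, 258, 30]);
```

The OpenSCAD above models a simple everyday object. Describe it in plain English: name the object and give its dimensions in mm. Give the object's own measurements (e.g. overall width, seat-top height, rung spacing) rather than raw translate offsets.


A simple wooden stool: a rectangular seat 317 mm (x) by 314 mm (y), 26 mm thick, top face at z = 401 mm, on four square legs, each 28×28 mm in cross-section. The legs rest on z = 0, each flush with a corner of the seat. Four stretchers, 28 mm wide and 30 mm tall, connect adjacent legs with their undersides at z = 127 mm, each running between the inner faces of the legs it joins and aligned with the legs' outer faces on the other axis.


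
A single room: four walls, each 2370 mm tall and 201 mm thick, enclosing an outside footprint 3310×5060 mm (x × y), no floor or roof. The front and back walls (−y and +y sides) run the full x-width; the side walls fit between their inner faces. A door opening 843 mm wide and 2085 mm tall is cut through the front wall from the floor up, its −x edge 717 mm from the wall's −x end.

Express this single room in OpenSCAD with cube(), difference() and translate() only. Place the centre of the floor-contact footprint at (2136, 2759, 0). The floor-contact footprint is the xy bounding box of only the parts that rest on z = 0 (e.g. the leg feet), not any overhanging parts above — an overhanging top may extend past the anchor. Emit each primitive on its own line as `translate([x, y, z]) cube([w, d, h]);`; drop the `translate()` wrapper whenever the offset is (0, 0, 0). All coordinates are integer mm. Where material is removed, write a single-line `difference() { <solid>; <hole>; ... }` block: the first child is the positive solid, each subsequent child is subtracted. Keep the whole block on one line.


difference() { translate([481, 229, 0]) cube([3310, 201, 2370]); translate([1198, 229, 0]) cube([843, 201, 2085]); }
translate([481, 5088, 0]) cube([3310, 201, 2370]);
translate([481, 430, 0]) cube([201, 4658, 2370]);
translate([3590, 430, 0]) cube([201, 4658, 2370]);


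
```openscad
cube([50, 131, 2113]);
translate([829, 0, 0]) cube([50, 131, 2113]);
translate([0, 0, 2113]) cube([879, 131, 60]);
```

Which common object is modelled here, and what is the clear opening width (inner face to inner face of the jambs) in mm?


A door frame. The clear opening width is 779 mm.

Two 2113 mm tall posts with a header on top — a door frame. The left jamb is 50 mm wide at x = 0; the right jamb starts at x = 829. The clear opening is 829 − 50 = 779 mm.


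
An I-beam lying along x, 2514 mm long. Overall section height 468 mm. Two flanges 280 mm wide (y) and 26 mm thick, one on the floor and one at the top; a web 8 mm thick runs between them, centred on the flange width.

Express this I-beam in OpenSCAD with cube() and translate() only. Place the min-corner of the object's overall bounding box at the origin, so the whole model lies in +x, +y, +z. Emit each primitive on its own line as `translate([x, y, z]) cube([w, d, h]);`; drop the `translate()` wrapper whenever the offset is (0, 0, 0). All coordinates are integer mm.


cube([2514, 280, 26]);
translate([0, 136, 26]) cube([2514, 8, 416]);
translate([0, 0, 442]) cube([2514, 280, 26]);


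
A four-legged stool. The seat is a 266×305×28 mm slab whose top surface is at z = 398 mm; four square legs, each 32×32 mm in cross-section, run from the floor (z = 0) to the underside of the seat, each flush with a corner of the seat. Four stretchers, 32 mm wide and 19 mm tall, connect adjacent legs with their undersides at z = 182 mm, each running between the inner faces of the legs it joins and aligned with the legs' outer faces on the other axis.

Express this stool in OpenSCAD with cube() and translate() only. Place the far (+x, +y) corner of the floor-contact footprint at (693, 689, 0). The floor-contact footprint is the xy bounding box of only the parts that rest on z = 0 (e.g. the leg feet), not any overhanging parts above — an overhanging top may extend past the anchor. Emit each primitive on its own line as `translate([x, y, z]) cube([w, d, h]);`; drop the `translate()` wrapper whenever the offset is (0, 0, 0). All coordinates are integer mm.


translate([427, 384, 370]) cube([266, 305, 28]);
translate([427, 384, 0]) cube([32, 32, 370]);
translate([661, 384, 0]) cube([32, 32, 370]);
translate([427, 657, 0]) cube([32, 32, 370]);
translate([661, 657, 0]) cube([32, 32, 370]);
translate([459, 384, 182]) cube([202, 32, 19]);
translate([459, 657, 182]) cube([202, 32, 19]);
translate([427, 416, 182]) cube([32, 241, 19]);
translate([661, 416, 182]) cube([32, 241, 19]);


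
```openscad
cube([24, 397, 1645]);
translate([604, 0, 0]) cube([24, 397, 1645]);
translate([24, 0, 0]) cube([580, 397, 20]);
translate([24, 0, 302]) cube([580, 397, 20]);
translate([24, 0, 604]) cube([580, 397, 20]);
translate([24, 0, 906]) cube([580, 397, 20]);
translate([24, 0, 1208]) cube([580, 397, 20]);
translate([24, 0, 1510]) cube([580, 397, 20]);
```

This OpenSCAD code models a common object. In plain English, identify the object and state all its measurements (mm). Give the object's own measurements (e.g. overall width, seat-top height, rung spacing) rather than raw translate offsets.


An open bookshelf. Two side panels, each 24 mm thick, 397 mm deep and 1645 mm tall, stand 628 mm apart (outside-to-outside). Between them sit 6 shelves, each 20 mm thick and 397 mm deep, spanning the full gap between the sides. The bottom shelf rests on the floor (its underside at z = 0) and the clear gap between one shelf's top and the next shelf's underside is 282 mm.


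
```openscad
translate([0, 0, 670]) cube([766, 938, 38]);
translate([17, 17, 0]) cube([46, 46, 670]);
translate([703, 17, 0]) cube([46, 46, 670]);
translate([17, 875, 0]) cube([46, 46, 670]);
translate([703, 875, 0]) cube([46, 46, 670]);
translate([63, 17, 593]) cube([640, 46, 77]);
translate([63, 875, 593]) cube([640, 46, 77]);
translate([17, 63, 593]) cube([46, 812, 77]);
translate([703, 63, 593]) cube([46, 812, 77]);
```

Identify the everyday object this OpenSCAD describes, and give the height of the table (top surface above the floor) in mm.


A table. The table height is 708 mm.

A 766×938×38 slab sits at z = 670 on four 46 mm square posts — a table. The top surface is at 670 + 38 = 708 mm.


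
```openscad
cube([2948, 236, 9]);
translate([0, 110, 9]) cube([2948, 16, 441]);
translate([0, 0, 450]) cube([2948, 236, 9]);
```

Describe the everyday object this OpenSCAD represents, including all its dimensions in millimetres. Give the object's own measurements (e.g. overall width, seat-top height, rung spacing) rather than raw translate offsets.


An I-beam lying along x, 2948 mm long. Overall section height 459 mm. Two flanges 236 mm wide (y) and 9 mm thick, one on the floor and one at the top; a web 16 mm thick runs between them, centred on the flange width.


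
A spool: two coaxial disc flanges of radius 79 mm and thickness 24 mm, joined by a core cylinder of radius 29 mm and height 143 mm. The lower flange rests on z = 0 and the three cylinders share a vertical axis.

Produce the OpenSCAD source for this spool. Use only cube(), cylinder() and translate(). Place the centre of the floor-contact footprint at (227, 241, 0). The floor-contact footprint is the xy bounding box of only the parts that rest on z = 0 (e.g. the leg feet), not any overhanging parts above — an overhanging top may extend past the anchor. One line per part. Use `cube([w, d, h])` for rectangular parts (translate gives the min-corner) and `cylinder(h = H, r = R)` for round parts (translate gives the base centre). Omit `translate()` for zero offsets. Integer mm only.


translate([227, 241, 0]) cylinder(h = 24, r = 79);
translate([227, 241, 24]) cylinder(h = 143, r = 29);
translate([227, 241, 167]) cylinder(h = 24, r = 79);


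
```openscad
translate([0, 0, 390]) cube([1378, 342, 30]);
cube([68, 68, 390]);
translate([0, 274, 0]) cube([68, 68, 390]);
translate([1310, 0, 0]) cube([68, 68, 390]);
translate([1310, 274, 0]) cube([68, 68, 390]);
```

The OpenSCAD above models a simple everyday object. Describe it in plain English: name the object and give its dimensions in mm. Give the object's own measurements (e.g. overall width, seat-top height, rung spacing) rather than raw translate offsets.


A long wooden bench with a 1378 mm (x) × 342 mm (y) seat, 30 mm thick, its top surface 420 mm above the floor. Four 68 mm square legs at the seat corners, flush with the edges, run from z = 0 to the seat underside.


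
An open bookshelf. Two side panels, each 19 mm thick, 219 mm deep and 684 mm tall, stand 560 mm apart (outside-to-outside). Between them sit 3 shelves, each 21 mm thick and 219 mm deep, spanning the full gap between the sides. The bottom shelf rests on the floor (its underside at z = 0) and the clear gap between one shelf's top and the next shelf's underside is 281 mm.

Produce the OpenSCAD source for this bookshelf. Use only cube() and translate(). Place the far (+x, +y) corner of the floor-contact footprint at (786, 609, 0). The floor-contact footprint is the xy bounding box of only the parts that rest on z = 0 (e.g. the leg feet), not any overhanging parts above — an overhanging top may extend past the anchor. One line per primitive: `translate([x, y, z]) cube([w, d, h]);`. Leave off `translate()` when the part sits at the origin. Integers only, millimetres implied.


translate([226, 390, 0]) cube([19, 219, 684]);
translate([767, 390, 0]) cube([19, 219, 684]);
translate([245, 390, 0]) cube([522, 219, 21]);
translate([245, 390, 302]) cube([522, 219, 21]);
translate([245, 390, 604]) cube([522, 219, 21]);


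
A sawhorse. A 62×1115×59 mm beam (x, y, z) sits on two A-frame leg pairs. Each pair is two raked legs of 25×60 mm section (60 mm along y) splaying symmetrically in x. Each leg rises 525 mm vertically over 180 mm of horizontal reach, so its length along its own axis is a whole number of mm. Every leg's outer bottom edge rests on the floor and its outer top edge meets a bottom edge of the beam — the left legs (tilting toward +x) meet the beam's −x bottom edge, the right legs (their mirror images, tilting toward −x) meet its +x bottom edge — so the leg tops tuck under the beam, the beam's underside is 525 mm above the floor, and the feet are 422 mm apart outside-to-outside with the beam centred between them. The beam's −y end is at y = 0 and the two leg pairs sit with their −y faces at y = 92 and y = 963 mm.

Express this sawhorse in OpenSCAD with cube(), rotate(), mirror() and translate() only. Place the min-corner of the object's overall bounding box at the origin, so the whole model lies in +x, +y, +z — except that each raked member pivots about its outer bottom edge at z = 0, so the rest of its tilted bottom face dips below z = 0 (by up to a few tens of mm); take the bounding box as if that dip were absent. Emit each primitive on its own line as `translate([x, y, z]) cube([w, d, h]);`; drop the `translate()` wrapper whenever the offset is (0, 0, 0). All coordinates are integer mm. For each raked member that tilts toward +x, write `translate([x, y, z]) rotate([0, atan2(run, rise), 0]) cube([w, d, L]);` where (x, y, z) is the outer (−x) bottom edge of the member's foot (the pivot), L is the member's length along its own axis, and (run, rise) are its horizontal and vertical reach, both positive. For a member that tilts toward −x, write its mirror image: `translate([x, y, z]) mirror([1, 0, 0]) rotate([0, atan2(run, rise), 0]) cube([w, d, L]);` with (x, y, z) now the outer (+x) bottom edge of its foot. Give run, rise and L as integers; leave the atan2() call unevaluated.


// leg length = √(180² + 525²) = 555
// right-leg outer foot x = 2·180 + 62 = 422
// beam min-corner = (180, 0, 525)
translate([180, 0, 525]) cube([62, 1115, 59]);
translate([0, 92, 0]) rotate([0, atan2(180, 525), 0]) cube([25, 60, 555]);
translate([422, 92, 0]) mirror([1, 0, 0]) rotate([0, atan2(180, 525), 0]) cube([25, 60, 555]);
translate([0, 963, 0]) rotate([0, atan2(180, 525), 0]) cube([25, 60, 555]);
translate([422, 963, 0]) mirror([1, 0, 0]) rotate([0, atan2(180, 525), 0]) cube([25, 60, 555]);


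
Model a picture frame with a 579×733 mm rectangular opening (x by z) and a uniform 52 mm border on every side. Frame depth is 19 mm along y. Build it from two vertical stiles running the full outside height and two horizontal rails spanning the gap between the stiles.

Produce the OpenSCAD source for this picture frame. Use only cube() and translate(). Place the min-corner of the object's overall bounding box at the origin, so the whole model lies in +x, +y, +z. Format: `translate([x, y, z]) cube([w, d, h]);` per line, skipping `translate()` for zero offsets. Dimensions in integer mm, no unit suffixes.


cube([52, 19, 837]);
translate([631, 0, 0]) cube([52, 19, 837]);
translate([52, 0, 0]) cube([579, 19, 52]);
translate([52, 0, 785]) cube([579, 19, 52]);


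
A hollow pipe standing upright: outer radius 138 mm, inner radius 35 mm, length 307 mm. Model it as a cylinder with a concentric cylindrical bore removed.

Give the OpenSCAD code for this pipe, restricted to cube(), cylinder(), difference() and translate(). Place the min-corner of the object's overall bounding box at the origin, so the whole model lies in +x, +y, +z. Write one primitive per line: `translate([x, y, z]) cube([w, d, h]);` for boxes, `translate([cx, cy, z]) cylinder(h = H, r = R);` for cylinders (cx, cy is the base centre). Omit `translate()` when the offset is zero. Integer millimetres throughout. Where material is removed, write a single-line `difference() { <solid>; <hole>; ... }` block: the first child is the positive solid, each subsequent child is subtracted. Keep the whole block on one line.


difference() { translate([138, 138, 0]) cylinder(h = 307, r = 138); translate([138, 138, 0]) cylinder(h = 307, r = 35); }


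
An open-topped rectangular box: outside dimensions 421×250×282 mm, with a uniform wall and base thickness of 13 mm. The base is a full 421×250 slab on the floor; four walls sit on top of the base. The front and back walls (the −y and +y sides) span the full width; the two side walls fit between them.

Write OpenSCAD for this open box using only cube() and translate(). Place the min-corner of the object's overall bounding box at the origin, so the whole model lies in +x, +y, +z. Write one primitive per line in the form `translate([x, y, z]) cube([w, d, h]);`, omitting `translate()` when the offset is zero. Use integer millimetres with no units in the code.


cube([421, 250, 13]);
translate([0, 0, 13]) cube([421, 13, 269]);
translate([0, 237, 13]) cube([421, 13, 269]);
translate([0, 13, 13]) cube([13, 224, 269]);
translate([408, 13, 13]) cube([13, 224, 269]);


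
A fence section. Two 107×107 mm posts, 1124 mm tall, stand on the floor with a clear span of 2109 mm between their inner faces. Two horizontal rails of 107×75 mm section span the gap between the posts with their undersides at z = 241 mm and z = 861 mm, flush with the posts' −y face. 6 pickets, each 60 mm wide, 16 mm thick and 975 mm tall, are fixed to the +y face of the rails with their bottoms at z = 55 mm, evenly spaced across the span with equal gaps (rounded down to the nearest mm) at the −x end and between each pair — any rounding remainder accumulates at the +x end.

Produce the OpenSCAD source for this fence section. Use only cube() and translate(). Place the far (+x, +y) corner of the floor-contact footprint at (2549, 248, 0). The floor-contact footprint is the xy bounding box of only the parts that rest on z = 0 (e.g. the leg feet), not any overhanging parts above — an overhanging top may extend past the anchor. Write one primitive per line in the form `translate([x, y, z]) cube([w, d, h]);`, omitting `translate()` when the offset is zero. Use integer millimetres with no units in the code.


translate([226, 141, 0]) cube([107, 107, 1124]);
translate([2442, 141, 0]) cube([107, 107, 1124]);
translate([333, 141, 241]) cube([2109, 107, 75]);
translate([333, 141, 861]) cube([2109, 107, 75]);
translate([582, 248, 55]) cube([60, 16, 975]);
translate([891, 248, 55]) cube([60, 16, 975]);
translate([1200, 248, 55]) cube([60, 16, 975]);
translate([1509, 248, 55]) cube([60, 16, 975]);
translate([1818, 248, 55]) cube([60, 16, 975]);
translate([2127, 248, 55]) cube([60, 16, 975]);


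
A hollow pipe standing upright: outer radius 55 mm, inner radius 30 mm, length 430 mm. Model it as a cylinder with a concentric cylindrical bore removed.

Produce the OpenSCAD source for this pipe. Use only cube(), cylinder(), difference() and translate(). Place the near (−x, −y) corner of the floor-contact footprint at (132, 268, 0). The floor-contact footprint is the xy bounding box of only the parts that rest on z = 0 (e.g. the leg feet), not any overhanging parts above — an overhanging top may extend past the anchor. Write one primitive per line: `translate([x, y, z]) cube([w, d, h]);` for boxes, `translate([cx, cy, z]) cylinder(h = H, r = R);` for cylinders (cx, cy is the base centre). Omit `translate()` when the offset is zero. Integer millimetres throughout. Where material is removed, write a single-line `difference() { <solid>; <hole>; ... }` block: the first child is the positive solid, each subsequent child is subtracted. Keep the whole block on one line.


difference() { translate([187, 323, 0]) cylinder(h = 430, r = 55); translate([187, 323, 0]) cylinder(h = 430, r = 30); }


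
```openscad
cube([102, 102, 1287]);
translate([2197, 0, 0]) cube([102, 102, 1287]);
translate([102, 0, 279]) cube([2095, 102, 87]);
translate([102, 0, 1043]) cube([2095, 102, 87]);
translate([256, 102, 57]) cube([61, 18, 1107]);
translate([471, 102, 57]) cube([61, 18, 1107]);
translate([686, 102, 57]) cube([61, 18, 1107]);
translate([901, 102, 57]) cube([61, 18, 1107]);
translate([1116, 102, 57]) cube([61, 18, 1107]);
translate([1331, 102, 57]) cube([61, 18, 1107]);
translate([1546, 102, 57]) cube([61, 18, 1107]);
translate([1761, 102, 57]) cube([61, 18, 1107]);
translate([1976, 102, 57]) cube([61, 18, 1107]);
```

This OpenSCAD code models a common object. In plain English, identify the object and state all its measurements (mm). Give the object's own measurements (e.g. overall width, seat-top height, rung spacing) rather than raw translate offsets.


A fence section. Two 102×102 mm posts, 1287 mm tall, stand on the floor with a clear span of 2095 mm between their inner faces. Two horizontal rails of 102×87 mm section span the gap between the posts with their undersides at z = 279 mm and z = 1043 mm, flush with the posts' −y face. 9 pickets, each 61 mm wide, 18 mm thick and 1107 mm tall, are fixed to the +y face of the rails with their bottoms at z = 57 mm, spaced across the span with a 154 mm gap after the −x post and between neighbouring pickets, with 160 mm left before the +x post.


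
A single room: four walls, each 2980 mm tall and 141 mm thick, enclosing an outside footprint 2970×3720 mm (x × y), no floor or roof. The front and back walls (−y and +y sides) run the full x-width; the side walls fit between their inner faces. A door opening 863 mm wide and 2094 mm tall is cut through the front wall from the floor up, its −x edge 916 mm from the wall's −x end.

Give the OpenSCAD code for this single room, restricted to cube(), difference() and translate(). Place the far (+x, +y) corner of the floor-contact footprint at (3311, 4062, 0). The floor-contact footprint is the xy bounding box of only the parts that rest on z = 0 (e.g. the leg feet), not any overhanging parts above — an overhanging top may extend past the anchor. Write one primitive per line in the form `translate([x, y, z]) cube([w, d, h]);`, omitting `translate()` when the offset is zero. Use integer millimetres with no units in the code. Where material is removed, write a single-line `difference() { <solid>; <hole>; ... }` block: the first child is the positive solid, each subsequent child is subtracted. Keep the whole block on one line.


difference() { translate([341, 342, 0]) cube([2970, 141, 2980]); translate([1257, 342, 0]) cube([863, 141, 2094]); }
translate([341, 3921, 0]) cube([2970, 141, 2980]);
translate([341, 483, 0]) cube([141, 3438, 2980]);
translate([3170, 483, 0]) cube([141, 3438, 2980]);


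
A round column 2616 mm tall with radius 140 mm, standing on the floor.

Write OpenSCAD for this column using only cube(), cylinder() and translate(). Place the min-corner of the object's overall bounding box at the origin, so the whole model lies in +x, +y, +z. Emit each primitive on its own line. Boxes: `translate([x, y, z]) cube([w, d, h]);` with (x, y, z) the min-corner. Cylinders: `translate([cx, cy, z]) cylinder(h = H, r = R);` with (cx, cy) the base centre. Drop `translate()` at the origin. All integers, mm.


translate([140, 140, 0]) cylinder(h = 2616, r = 140);


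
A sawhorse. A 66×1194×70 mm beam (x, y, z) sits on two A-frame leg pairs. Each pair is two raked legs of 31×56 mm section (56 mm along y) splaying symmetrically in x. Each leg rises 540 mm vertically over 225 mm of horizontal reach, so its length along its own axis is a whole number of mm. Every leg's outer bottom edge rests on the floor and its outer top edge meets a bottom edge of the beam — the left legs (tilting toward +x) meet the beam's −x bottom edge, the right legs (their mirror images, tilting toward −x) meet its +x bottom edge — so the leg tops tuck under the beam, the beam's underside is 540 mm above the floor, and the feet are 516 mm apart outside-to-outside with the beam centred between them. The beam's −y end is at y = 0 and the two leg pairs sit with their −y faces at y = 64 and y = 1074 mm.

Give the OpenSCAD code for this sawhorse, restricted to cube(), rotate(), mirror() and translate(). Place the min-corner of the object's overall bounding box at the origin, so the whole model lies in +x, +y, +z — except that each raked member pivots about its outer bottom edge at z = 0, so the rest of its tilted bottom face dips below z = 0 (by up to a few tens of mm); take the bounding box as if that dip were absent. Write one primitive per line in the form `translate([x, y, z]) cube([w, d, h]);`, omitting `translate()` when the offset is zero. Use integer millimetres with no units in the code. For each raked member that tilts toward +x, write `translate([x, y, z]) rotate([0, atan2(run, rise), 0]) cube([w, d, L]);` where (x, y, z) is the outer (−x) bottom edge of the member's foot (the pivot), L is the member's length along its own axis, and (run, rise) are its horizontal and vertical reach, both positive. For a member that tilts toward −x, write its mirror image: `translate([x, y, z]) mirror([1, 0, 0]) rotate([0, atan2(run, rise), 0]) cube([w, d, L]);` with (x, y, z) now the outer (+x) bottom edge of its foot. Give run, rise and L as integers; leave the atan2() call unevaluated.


// leg length = √(225² + 540²) = 585
// right-leg outer foot x = 2·225 + 66 = 516
// beam min-corner = (225, 0, 540)
translate([225, 0, 540]) cube([66, 1194, 70]);
translate([0, 64, 0]) rotate([0, atan2(225, 540), 0]) cube([31, 56, 585]);
translate([516, 64, 0]) mirror([1, 0, 0]) rotate([0, atan2(225, 540), 0]) cube([31, 56, 585]);
translate([0, 1074, 0]) rotate([0, atan2(225, 540), 0]) cube([31, 56, 585]);
translate([516, 1074, 0]) mirror([1, 0, 0]) rotate([0, atan2(225, 540), 0]) cube([31, 56, 585]);


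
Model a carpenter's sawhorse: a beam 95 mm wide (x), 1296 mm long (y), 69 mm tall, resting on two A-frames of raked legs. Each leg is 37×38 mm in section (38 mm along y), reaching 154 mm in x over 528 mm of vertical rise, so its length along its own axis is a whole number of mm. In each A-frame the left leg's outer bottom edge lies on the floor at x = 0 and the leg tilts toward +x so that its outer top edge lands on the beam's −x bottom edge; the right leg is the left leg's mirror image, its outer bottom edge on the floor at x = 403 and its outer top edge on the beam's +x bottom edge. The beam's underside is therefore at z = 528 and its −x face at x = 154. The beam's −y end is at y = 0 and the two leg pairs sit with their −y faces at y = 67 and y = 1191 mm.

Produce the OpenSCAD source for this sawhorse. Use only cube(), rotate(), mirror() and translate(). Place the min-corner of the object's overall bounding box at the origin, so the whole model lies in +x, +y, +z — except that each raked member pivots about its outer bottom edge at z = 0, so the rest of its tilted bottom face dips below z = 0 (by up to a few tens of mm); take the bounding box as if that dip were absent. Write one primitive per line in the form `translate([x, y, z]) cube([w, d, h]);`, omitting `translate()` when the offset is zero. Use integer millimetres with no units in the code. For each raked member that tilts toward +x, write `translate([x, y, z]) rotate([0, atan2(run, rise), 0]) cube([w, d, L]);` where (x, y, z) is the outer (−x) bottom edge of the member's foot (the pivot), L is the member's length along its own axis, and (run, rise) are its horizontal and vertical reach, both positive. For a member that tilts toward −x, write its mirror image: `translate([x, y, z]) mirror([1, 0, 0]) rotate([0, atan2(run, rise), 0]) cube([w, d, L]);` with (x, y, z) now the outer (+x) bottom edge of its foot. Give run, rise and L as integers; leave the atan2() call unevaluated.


translate([154, 0, 528]) cube([95, 1296, 69]);
translate([0, 67, 0]) rotate([0, atan2(154, 528), 0]) cube([37, 38, 550]);
translate([403, 67, 0]) mirror([1, 0, 0]) rotate([0, atan2(154, 528), 0]) cube([37, 38, 550]);
translate([0, 1191, 0]) rotate([0, atan2(154, 528), 0]) cube([37, 38, 550]);
translate([403, 1191, 0]) mirror([1, 0, 0]) rotate([0, atan2(154, 528), 0]) cube([37, 38, 550]);


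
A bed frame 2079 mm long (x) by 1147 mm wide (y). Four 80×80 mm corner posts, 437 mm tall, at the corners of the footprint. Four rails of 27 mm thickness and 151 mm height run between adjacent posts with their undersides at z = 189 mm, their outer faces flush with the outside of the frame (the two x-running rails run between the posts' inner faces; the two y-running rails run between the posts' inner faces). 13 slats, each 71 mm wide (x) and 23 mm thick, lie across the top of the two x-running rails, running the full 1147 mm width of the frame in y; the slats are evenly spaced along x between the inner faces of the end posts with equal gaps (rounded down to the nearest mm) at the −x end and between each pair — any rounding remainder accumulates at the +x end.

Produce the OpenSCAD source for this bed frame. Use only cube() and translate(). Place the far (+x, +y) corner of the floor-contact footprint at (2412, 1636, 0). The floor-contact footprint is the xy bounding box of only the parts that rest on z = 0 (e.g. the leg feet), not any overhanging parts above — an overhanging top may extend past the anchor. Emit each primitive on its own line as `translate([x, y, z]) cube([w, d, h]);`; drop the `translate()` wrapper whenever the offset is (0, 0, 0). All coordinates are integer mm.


translate([333, 489, 0]) cube([80, 80, 437]);
translate([333, 1556, 0]) cube([80, 80, 437]);
translate([2332, 489, 0]) cube([80, 80, 437]);
translate([2332, 1556, 0]) cube([80, 80, 437]);
translate([413, 489, 189]) cube([1919, 27, 151]);
translate([413, 1609, 189]) cube([1919, 27, 151]);
translate([333, 569, 189]) cube([27, 987, 151]);
translate([2385, 569, 189]) cube([27, 987, 151]);
translate([484, 489, 340]) cube([71, 1147, 23]);
translate([626, 489, 340]) cube([71, 1147, 23]);
translate([768, 489, 340]) cube([71, 1147, 23]);
translate([910, 489, 340]) cube([71, 1147, 23]);
translate([1052, 489, 340]) cube([71, 1147, 23]);
translate([1194, 489, 340]) cube([71, 1147, 23]);
translate([1336, 489, 340]) cube([71, 1147, 23]);
translate([1478, 489, 340]) cube([71, 1147, 23]);
translate([1620, 489, 340]) cube([71, 1147, 23]);
translate([1762, 489, 340]) cube([71, 1147, 23]);
translate([1904, 489, 340]) cube([71, 1147, 23]);
translate([2046, 489, 340]) cube([71, 1147, 23]);
translate([2188, 489, 340]) cube([71, 1147, 23]);


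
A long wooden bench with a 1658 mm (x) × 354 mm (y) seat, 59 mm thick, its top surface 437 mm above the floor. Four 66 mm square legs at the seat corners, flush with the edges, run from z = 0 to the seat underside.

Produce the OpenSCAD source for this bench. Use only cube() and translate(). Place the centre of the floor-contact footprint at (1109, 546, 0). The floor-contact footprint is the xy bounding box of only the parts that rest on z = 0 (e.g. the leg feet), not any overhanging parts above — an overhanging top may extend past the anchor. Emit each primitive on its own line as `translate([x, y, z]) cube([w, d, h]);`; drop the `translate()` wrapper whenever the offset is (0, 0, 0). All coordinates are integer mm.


// leg_h = 437 − 59 = 378
translate([280, 369, 378]) cube([1658, 354, 59]);
translate([280, 369, 0]) cube([66, 66, 378]);
translate([280, 657, 0]) cube([66, 66, 378]);
translate([1872, 369, 0]) cube([66, 66, 378]);
translate([1872, 657, 0]) cube([66, 66, 378]);


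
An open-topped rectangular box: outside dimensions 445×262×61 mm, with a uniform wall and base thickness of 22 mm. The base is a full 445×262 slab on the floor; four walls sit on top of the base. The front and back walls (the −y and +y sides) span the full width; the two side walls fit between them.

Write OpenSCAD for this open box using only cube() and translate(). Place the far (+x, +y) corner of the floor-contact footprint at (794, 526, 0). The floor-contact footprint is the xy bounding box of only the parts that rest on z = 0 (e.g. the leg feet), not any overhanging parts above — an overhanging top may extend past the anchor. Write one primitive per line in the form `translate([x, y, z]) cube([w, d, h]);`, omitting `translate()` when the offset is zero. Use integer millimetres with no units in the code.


translate([349, 264, 0]) cube([445, 262, 22]);
translate([349, 264, 22]) cube([445, 22, 39]);
translate([349, 504, 22]) cube([445, 22, 39]);
translate([349, 286, 22]) cube([22, 218, 39]);
translate([772, 286, 22]) cube([22, 218, 39]);


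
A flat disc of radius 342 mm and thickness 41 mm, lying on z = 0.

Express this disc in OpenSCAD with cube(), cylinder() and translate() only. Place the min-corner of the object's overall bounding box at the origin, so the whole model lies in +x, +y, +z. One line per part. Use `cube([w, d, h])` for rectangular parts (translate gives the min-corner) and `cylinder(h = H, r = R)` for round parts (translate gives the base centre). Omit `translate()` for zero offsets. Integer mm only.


translate([342, 342, 0]) cylinder(h = 41, r = 342);


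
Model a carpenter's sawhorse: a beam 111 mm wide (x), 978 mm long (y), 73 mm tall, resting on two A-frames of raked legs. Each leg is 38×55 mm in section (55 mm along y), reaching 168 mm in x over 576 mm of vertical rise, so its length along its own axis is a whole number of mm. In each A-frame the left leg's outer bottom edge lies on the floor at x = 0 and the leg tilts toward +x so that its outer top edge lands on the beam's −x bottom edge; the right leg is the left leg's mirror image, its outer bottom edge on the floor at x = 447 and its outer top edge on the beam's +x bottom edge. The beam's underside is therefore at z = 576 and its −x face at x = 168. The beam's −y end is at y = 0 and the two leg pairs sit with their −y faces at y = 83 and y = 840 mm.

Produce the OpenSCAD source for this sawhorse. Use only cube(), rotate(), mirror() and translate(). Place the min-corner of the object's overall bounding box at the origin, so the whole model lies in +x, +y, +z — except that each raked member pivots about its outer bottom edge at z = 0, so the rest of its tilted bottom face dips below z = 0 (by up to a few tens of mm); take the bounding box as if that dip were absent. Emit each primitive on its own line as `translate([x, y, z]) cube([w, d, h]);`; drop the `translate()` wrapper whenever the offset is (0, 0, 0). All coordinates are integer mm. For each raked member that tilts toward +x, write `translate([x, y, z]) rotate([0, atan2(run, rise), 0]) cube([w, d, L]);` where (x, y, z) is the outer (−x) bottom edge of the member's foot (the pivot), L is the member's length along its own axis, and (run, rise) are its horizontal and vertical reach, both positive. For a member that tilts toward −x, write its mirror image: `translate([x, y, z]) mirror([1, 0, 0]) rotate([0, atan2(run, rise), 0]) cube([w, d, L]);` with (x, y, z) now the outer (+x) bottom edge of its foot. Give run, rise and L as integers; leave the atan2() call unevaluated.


// leg length = √(168² + 576²) = 600
// right-leg outer foot x = 2·168 + 111 = 447
// beam min-corner = (168, 0, 576)
translate([168, 0, 576]) cube([111, 978, 73]);
translate([0, 83, 0]) rotate([0, atan2(168, 576), 0]) cube([38, 55, 600]);
translate([447, 83, 0]) mirror([1, 0, 0]) rotate([0, atan2(168, 576), 0]) cube([38, 55, 600]);
translate([0, 840, 0]) rotate([0, atan2(168, 576), 0]) cube([38, 55, 600]);
translate([447, 840, 0]) mirror([1, 0, 0]) rotate([0, atan2(168, 576), 0]) cube([38, 55, 600]);


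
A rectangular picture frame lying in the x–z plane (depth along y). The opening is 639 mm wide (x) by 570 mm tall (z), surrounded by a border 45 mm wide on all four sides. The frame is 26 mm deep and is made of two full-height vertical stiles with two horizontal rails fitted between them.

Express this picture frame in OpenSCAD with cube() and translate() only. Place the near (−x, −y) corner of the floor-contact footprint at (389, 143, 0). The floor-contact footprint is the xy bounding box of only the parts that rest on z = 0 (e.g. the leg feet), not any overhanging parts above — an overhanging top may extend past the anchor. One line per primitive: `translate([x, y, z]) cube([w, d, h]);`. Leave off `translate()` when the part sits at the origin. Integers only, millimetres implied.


translate([389, 143, 0]) cube([45, 26, 660]);
translate([1073, 143, 0]) cube([45, 26, 660]);
translate([434, 143, 0]) cube([639, 26, 45]);
translate([434, 143, 615]) cube([639, 26, 45]);


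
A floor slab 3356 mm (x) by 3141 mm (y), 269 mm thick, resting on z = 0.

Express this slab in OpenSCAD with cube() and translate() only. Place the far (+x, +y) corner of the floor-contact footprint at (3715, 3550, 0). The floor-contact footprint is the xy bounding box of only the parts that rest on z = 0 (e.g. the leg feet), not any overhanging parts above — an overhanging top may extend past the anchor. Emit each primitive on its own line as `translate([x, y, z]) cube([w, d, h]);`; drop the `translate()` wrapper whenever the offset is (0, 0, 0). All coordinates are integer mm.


translate([359, 409, 0]) cube([3356, 3141, 269]);


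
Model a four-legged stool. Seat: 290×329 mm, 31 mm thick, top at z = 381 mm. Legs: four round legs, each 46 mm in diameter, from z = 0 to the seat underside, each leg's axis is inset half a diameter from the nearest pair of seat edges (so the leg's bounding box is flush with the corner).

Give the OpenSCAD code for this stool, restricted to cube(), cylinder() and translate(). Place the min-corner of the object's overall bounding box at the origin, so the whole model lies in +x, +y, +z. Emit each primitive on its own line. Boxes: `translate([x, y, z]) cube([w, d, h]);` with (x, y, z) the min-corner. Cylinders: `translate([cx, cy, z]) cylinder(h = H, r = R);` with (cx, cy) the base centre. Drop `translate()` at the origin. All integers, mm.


// leg_h = 381 - 31 = 350
translate([0, 0, 350]) cube([290, 329, 31]);
translate([23, 23, 0]) cylinder(h = 350, r = 23);
translate([267, 23, 0]) cylinder(h = 350, r = 23);
translate([23, 306, 0]) cylinder(h = 350, r = 23);
translate([267, 306, 0]) cylinder(h = 350, r = 23);


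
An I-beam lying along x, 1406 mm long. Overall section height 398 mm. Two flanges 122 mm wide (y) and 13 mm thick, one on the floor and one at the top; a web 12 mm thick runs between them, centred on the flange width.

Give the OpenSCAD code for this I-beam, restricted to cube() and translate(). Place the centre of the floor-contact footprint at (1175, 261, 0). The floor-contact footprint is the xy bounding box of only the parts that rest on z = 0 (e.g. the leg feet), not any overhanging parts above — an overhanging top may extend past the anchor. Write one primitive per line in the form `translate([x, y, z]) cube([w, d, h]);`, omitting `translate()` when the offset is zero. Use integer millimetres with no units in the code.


translate([472, 200, 0]) cube([1406, 122, 13]);
translate([472, 255, 13]) cube([1406, 12, 372]);
translate([472, 200, 385]) cube([1406, 122, 13]);


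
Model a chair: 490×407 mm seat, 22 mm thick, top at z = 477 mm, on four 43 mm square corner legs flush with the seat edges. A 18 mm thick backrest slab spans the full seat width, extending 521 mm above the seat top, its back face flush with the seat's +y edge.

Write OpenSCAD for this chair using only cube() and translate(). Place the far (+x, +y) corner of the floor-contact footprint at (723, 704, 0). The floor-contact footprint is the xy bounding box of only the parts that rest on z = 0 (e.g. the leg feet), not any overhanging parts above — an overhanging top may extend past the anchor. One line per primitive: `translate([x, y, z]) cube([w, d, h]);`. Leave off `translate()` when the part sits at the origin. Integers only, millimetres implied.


translate([233, 297, 455]) cube([490, 407, 22]);
translate([233, 297, 0]) cube([43, 43, 455]);
translate([680, 297, 0]) cube([43, 43, 455]);
translate([233, 661, 0]) cube([43, 43, 455]);
translate([680, 661, 0]) cube([43, 43, 455]);
translate([233, 686, 477]) cube([490, 18, 521]);
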